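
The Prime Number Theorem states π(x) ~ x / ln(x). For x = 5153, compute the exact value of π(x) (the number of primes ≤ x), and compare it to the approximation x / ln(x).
π(5153) = 687;  x/ln(x) ≈ 602.88;  relative error ≈ 12.24%.

Directly count primes up to 5153: π(5153) = 687. The PNT approximation gives 5153/ln(5153) ≈ 5153/8.54733 ≈ 602.88. Relative error (π(x) − x/ln(x)) / π(x) ≈ 12.24%; the approximation is known to undercount slightly (Li(x) is a better estimate).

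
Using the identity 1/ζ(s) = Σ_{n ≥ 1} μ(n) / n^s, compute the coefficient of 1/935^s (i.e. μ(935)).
μ(935) = -1

Factor n = 935 = 5 · 11 · 17. μ(n) = 0 if any exponent ≥ 2 (not squarefree); otherwise μ(n) = (−1)^{ω(n)} where ω(n) is the number of distinct prime factors. Applying: μ(935) = -1.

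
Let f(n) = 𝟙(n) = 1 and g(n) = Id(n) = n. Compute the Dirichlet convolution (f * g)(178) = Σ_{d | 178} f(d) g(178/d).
(𝟙 * Id)(178) = 270

Divisors of 178: [1, 2, 89, 178]. For each d | 178:
  d = 1: 𝟙(1) · Id(178/1) = 1 · 178 = 178
  d = 2: 𝟙(2) · Id(178/2) = 1 · 89 = 89
  d = 89: 𝟙(89) · Id(178/89) = 1 · 2 = 2
  d = 178: 𝟙(178) · Id(178/178) = 1 · 1 = 1
Summing: (𝟙 * Id)(178) = 178 + 89 + 2 + 1 = 270.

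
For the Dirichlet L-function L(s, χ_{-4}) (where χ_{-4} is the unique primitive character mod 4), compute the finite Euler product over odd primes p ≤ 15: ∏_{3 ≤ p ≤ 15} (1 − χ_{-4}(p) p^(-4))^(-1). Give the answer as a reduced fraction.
∏ = 12412162137375/12550936856576

The odd primes p ≤ 15 are [3, 5, 7, 11, 13]. For each, χ(p) = 1 if p ≡ 1 mod 4, χ(p) = −1 if p ≡ 3 mod 4. Taking (1 − χ(p)/p^4)^(-1) = p^4/(p^4 − χ(p)): (1 − (-1)/3^4)^(-1) · (1 − (1)/5^4)^(-1) · (1 − (-1)/7^4)^(-1) · (1 − (-1)/11^4)^(-1) · (1 − (1)/13^4)^(-1) = 12412162137375/12550936856576.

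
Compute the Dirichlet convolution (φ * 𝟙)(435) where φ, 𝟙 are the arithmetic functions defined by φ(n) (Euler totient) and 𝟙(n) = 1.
(φ * 𝟙)(435) = 435

Divisors of 435: [1, 3, 5, 15, 29, 87, 145, 435]. For each d | 435:
  d = 1: φ(1) · 𝟙(435/1) = 1 · 1 = 1
  d = 3: φ(3) · 𝟙(435/3) = 2 · 1 = 2
  d = 5: φ(5) · 𝟙(435/5) = 4 · 1 = 4
  d = 15: φ(15) · 𝟙(435/15) = 8 · 1 = 8
  d = 29: φ(29) · 𝟙(435/29) = 28 · 1 = 28
  d = 87: φ(87) · 𝟙(435/87) = 56 · 1 = 56
  d = 145: φ(145) · 𝟙(435/145) = 112 · 1 = 112
  d = 435: φ(435) · 𝟙(435/435) = 224 · 1 = 224
Summing: (φ * 𝟙)(435) = 1 + 2 + 4 + 8 + 28 + 56 + 112 + 224 = 435.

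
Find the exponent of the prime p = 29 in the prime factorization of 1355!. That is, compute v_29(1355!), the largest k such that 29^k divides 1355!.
v_29(1355!) = 47

Legendre's formula: v_p(n!) = Σ_{k ≥ 1} ⌊n / p^k⌋. For p = 29, n = 1355, the terms are:
  ⌊1355/29^1⌋ = ⌊1355/29⌋ = 46
  ⌊1355/29^2⌋ = ⌊1355/841⌋ = 1
(the next term ⌊1355/29^3⌋ = 0, terminating the sum). Summing: v_29(1355!) = 46 + 1 = 47.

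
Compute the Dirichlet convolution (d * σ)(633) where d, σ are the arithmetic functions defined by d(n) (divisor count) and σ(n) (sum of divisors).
(d * σ)(633) = 1284

Divisors of 633: [1, 3, 211, 633]. For each d | 633:
  d = 1: d(1) · σ(633/1) = 1 · 848 = 848
  d = 3: d(3) · σ(633/3) = 2 · 212 = 424
  d = 211: d(211) · σ(633/211) = 2 · 4 = 8
  d = 633: d(633) · σ(633/633) = 4 · 1 = 4
Summing: (d * σ)(633) = 848 + 424 + 8 + 4 = 1284.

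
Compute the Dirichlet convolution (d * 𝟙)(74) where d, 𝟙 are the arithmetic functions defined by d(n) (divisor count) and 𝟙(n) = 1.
(d * 𝟙)(74) = 9

Divisors of 74: [1, 2, 37, 74]. For each d | 74:
  d = 1: d(1) · 𝟙(74/1) = 1 · 1 = 1
  d = 2: d(2) · 𝟙(74/2) = 2 · 1 = 2
  d = 37: d(37) · 𝟙(74/37) = 2 · 1 = 2
  d = 74: d(74) · 𝟙(74/74) = 4 · 1 = 4
Summing: (d * 𝟙)(74) = 1 + 2 + 2 + 4 = 9.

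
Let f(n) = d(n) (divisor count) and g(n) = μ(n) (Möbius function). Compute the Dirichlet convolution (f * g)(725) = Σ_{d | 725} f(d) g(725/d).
(d * μ)(725) = 1

Divisors of 725: [1, 5, 25, 29, 145, 725]. For each d | 725:
  d = 1: d(1) · μ(725/1) = 1 · 0 = 0
  d = 5: d(5) · μ(725/5) = 2 · 1 = 2
  d = 25: d(25) · μ(725/25) = 3 · -1 = -3
  d = 29: d(29) · μ(725/29) = 2 · 0 = 0
  d = 145: d(145) · μ(725/145) = 4 · -1 = -4
  d = 725: d(725) · μ(725/725) = 6 · 1 = 6
Summing: (d * μ)(725) = 0 + 2 + -3 + 0 + -4 + 6 = 1.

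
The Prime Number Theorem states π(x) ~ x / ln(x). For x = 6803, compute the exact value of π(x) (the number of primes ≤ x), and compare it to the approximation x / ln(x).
π(6803) = 876;  x/ln(x) ≈ 770.87;  relative error ≈ 12.00%.

Directly count primes up to 6803: π(6803) = 876. The PNT approximation gives 6803/ln(6803) ≈ 6803/8.82512 ≈ 770.87. Relative error (π(x) − x/ln(x)) / π(x) ≈ 12.00%; the approximation is known to undercount slightly (Li(x) is a better estimate).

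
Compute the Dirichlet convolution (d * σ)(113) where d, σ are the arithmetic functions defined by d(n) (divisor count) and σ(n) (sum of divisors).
(d * σ)(113) = 116

Divisors of 113: [1, 113]. For each d | 113:
  d = 1: d(1) · σ(113/1) = 1 · 114 = 114
  d = 113: d(113) · σ(113/113) = 2 · 1 = 2
Summing: (d * σ)(113) = 114 + 2 = 116.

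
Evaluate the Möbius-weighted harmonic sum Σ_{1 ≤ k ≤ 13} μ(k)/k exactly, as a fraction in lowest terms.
Σ μ(k)/k = -2323/30030

Values of μ(k) for 1 ≤ k ≤ 13: μ(1) = 1, μ(2) = -1, μ(3) = -1, μ(5) = -1, μ(6) = 1, μ(7) = -1, μ(10) = 1, μ(11) = -1, μ(13) = -1, with μ = 0 on non-squarefree integers. Summing μ(k)/k for k where μ(k) ≠ 0 gives -2323/30030 ≈ -0.0774. (PNT ⟺ this sum → 0 as n → ∞.)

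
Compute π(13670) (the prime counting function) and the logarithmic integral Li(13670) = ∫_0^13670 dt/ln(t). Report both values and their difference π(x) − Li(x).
π(13670) = 1614;  Li(13670) ≈ 1637.65;  π(x) − Li(x) ≈ -23.65.

Direct count of primes ≤ 13670 gives π(13670) = 1614. Numerical evaluation of the logarithmic integral gives Li(13670) ≈ 1637.65. The difference π(x) − Li(x) ≈ -23.65 is typically negative for small/moderate x (Li(x) overestimates), though Littlewood's theorem shows this sign changes infinitely often.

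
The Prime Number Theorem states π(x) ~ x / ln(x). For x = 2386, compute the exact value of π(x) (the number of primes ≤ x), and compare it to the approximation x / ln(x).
π(2386) = 354;  x/ln(x) ≈ 306.79;  relative error ≈ 13.34%.

Directly count primes up to 2386: π(2386) = 354. The PNT approximation gives 2386/ln(2386) ≈ 2386/7.77737 ≈ 306.79. Relative error (π(x) − x/ln(x)) / π(x) ≈ 13.34%; the approximation is known to undercount slightly (Li(x) is a better estimate).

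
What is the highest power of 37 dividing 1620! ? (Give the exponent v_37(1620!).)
v_37(1620!) = 44

Legendre's formula: v_p(n!) = Σ_{k ≥ 1} ⌊n / p^k⌋. For p = 37, n = 1620, the terms are:
  ⌊1620/37^1⌋ = ⌊1620/37⌋ = 43
  ⌊1620/37^2⌋ = ⌊1620/1369⌋ = 1
(the next term ⌊1620/37^3⌋ = 0, terminating the sum). Summing: v_37(1620!) = 43 + 1 = 44.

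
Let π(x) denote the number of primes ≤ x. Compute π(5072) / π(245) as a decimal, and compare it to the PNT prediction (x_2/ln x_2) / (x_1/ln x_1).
π(5072)/π(245) = 677/53 ≈ 12.7736;  PNT prediction ≈ 13.3490.

π(245) = 53 and π(5072) = 677, so π(5072)/π(245) ≈ 12.7736. The PNT-predicted ratio is (5072/ln(5072)) / (245/ln(245)) ≈ 13.3490. The two agree to within a few percent, as expected.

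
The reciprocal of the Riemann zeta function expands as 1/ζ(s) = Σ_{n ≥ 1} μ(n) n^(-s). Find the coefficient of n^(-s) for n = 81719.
μ(81719) = 1

Factor n = 81719 = 11 · 17 · 19 · 23. μ(n) = 0 if any exponent ≥ 2 (not squarefree); otherwise μ(n) = (−1)^{ω(n)} where ω(n) is the number of distinct prime factors. Applying: μ(81719) = 1.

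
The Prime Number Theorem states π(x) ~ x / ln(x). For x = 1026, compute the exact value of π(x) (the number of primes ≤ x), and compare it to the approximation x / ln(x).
π(1026) = 172;  x/ln(x) ≈ 147.98;  relative error ≈ 13.97%.

Directly count primes up to 1026: π(1026) = 172. The PNT approximation gives 1026/ln(1026) ≈ 1026/6.93342 ≈ 147.98. Relative error (π(x) − x/ln(x)) / π(x) ≈ 13.97%; the approximation is known to undercount slightly (Li(x) is a better estimate).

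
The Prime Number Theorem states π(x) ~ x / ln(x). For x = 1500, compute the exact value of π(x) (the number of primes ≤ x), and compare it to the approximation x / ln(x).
π(1500) = 239;  x/ln(x) ≈ 205.11;  relative error ≈ 14.18%.

Directly count primes up to 1500: π(1500) = 239. The PNT approximation gives 1500/ln(1500) ≈ 1500/7.31322 ≈ 205.11. Relative error (π(x) − x/ln(x)) / π(x) ≈ 14.18%; the approximation is known to undercount slightly (Li(x) is a better estimate).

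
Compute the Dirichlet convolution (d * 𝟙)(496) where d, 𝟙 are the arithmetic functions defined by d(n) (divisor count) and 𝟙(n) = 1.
(d * 𝟙)(496) = 45

Divisors of 496: [1, 2, 4, 8, 16, 31, 62, 124, 248, 496]. For each d | 496:
  d = 1: d(1) · 𝟙(496/1) = 1 · 1 = 1
  d = 2: d(2) · 𝟙(496/2) = 2 · 1 = 2
  d = 4: d(4) · 𝟙(496/4) = 3 · 1 = 3
  d = 8: d(8) · 𝟙(496/8) = 4 · 1 = 4
  d = 16: d(16) · 𝟙(496/16) = 5 · 1 = 5
  d = 31: d(31) · 𝟙(496/31) = 2 · 1 = 2
  d = 62: d(62) · 𝟙(496/62) = 4 · 1 = 4
  d = 124: d(124) · 𝟙(496/124) = 6 · 1 = 6
  d = 248: d(248) · 𝟙(496/248) = 8 · 1 = 8
  d = 496: d(496) · 𝟙(496/496) = 10 · 1 = 10
Summing: (d * 𝟙)(496) = 1 + 2 + 3 + 4 + 5 + 2 + 4 + 6 + 8 + 10 = 45.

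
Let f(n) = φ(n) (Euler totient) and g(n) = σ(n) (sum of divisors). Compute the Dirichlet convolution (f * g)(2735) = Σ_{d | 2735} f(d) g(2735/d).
(φ * σ)(2735) = 10940

Divisors of 2735: [1, 5, 547, 2735]. For each d | 2735:
  d = 1: φ(1) · σ(2735/1) = 1 · 3288 = 3288
  d = 5: φ(5) · σ(2735/5) = 4 · 548 = 2192
  d = 547: φ(547) · σ(2735/547) = 546 · 6 = 3276
  d = 2735: φ(2735) · σ(2735/2735) = 2184 · 1 = 2184
Summing: (φ * σ)(2735) = 3288 + 2192 + 3276 + 2184 = 10940.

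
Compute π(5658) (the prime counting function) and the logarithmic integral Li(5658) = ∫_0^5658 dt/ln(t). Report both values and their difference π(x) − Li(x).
π(5658) = 745;  Li(5658) ≈ 760.97;  π(x) − Li(x) ≈ -15.97.

Direct count of primes ≤ 5658 gives π(5658) = 745. Numerical evaluation of the logarithmic integral gives Li(5658) ≈ 760.97. The difference π(x) − Li(x) ≈ -15.97 is typically negative for small/moderate x (Li(x) overestimates), though Littlewood's theorem shows this sign changes infinitely often.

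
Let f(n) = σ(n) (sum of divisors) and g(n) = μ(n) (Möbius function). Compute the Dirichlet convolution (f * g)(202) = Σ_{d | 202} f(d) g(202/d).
(σ * μ)(202) = 202

Divisors of 202: [1, 2, 101, 202]. For each d | 202:
  d = 1: σ(1) · μ(202/1) = 1 · 1 = 1
  d = 2: σ(2) · μ(202/2) = 3 · -1 = -3
  d = 101: σ(101) · μ(202/101) = 102 · -1 = -102
  d = 202: σ(202) · μ(202/202) = 306 · 1 = 306
Summing: (σ * μ)(202) = 1 + -3 + -102 + 306 = 202.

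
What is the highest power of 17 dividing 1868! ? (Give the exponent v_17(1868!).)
v_17(1868!) = 115

Legendre's formula: v_p(n!) = Σ_{k ≥ 1} ⌊n / p^k⌋. For p = 17, n = 1868, the terms are:
  ⌊1868/17^1⌋ = ⌊1868/17⌋ = 109
  ⌊1868/17^2⌋ = ⌊1868/289⌋ = 6
(the next term ⌊1868/17^3⌋ = 0, terminating the sum). Summing: v_17(1868!) = 109 + 6 = 115.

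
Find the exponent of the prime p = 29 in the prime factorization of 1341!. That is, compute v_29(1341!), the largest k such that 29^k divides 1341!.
v_29(1341!) = 47

Legendre's formula: v_p(n!) = Σ_{k ≥ 1} ⌊n / p^k⌋. For p = 29, n = 1341, the terms are:
  ⌊1341/29^1⌋ = ⌊1341/29⌋ = 46
  ⌊1341/29^2⌋ = ⌊1341/841⌋ = 1
(the next term ⌊1341/29^3⌋ = 0, terminating the sum). Summing: v_29(1341!) = 46 + 1 = 47.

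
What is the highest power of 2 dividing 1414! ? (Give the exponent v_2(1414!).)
v_2(1414!) = 1409

Legendre's formula: v_p(n!) = Σ_{k ≥ 1} ⌊n / p^k⌋. For p = 2, n = 1414, the terms are:
  ⌊1414/2^1⌋ = ⌊1414/2⌋ = 707
  ⌊1414/2^2⌋ = ⌊1414/4⌋ = 353
  ⌊1414/2^3⌋ = ⌊1414/8⌋ = 176
  ⌊1414/2^4⌋ = ⌊1414/16⌋ = 88
  ⌊1414/2^5⌋ = ⌊1414/32⌋ = 44
  ⌊1414/2^6⌋ = ⌊1414/64⌋ = 22
  ⌊1414/2^7⌋ = ⌊1414/128⌋ = 11
  ⌊1414/2^8⌋ = ⌊1414/256⌋ = 5
  ⌊1414/2^9⌋ = ⌊1414/512⌋ = 2
  ⌊1414/2^10⌋ = ⌊1414/1024⌋ = 1
(the next term ⌊1414/2^11⌋ = 0, terminating the sum). Summing: v_2(1414!) = 707 + 353 + 176 + 88 + 44 + 22 + 11 + 5 + 2 + 1 = 1409.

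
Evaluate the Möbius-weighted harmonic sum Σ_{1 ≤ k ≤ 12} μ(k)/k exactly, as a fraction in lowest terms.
Σ μ(k)/k = -1/2310

Values of μ(k) for 1 ≤ k ≤ 12: μ(1) = 1, μ(2) = -1, μ(3) = -1, μ(5) = -1, μ(6) = 1, μ(7) = -1, μ(10) = 1, μ(11) = -1, with μ = 0 on non-squarefree integers. Summing μ(k)/k for k where μ(k) ≠ 0 gives -1/2310 ≈ -0.0004. (PNT ⟺ this sum → 0 as n → ∞.)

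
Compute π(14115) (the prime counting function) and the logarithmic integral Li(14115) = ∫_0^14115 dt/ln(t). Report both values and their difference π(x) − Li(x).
π(14115) = 1663;  Li(14115) ≈ 1684.30;  π(x) − Li(x) ≈ -21.30.

Direct count of primes ≤ 14115 gives π(14115) = 1663. Numerical evaluation of the logarithmic integral gives Li(14115) ≈ 1684.30. The difference π(x) − Li(x) ≈ -21.30 is typically negative for small/moderate x (Li(x) overestimates), though Littlewood's theorem shows this sign changes infinitely often.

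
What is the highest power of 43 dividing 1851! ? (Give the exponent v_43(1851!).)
v_43(1851!) = 44

Legendre's formula: v_p(n!) = Σ_{k ≥ 1} ⌊n / p^k⌋. For p = 43, n = 1851, the terms are:
  ⌊1851/43^1⌋ = ⌊1851/43⌋ = 43
  ⌊1851/43^2⌋ = ⌊1851/1849⌋ = 1
(the next term ⌊1851/43^3⌋ = 0, terminating the sum). Summing: v_43(1851!) = 43 + 1 = 44.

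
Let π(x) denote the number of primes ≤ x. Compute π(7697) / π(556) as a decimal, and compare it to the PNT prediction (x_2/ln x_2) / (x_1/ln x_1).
π(7697)/π(556) = 976/101 ≈ 9.6634;  PNT prediction ≈ 9.7783.

π(556) = 101 and π(7697) = 976, so π(7697)/π(556) ≈ 9.6634. The PNT-predicted ratio is (7697/ln(7697)) / (556/ln(556)) ≈ 9.7783. The two agree to within a few percent, as expected.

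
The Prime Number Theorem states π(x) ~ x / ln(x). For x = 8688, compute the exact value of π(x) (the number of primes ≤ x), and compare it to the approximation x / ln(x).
π(8688) = 1081;  x/ln(x) ≈ 957.92;  relative error ≈ 11.39%.

Directly count primes up to 8688: π(8688) = 1081. The PNT approximation gives 8688/ln(8688) ≈ 8688/9.06970 ≈ 957.92. Relative error (π(x) − x/ln(x)) / π(x) ≈ 11.39%; the approximation is known to undercount slightly (Li(x) is a better estimate).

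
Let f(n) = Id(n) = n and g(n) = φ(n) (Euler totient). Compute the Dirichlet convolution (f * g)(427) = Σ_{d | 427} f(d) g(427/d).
(Id * φ)(427) = 1573

Divisors of 427: [1, 7, 61, 427]. For each d | 427:
  d = 1: Id(1) · φ(427/1) = 1 · 360 = 360
  d = 7: Id(7) · φ(427/7) = 7 · 60 = 420
  d = 61: Id(61) · φ(427/61) = 61 · 6 = 366
  d = 427: Id(427) · φ(427/427) = 427 · 1 = 427
Summing: (Id * φ)(427) = 360 + 420 + 366 + 427 = 1573.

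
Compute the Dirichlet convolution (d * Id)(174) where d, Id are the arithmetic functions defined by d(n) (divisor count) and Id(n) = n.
(d * Id)(174) = 620

Divisors of 174: [1, 2, 3, 6, 29, 58, 87, 174]. For each d | 174:
  d = 1: d(1) · Id(174/1) = 1 · 174 = 174
  d = 2: d(2) · Id(174/2) = 2 · 87 = 174
  d = 3: d(3) · Id(174/3) = 2 · 58 = 116
  d = 6: d(6) · Id(174/6) = 4 · 29 = 116
  d = 29: d(29) · Id(174/29) = 2 · 6 = 12
  d = 58: d(58) · Id(174/58) = 4 · 3 = 12
  d = 87: d(87) · Id(174/87) = 4 · 2 = 8
  d = 174: d(174) · Id(174/174) = 8 · 1 = 8
Summing: (d * Id)(174) = 174 + 174 + 116 + 116 + 12 + 12 + 8 + 8 = 620.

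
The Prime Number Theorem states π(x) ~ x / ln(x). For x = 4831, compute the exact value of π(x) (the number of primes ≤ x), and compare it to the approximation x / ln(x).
π(4831) = 650;  x/ln(x) ≈ 569.50;  relative error ≈ 12.38%.

Directly count primes up to 4831: π(4831) = 650. The PNT approximation gives 4831/ln(4831) ≈ 4831/8.48281 ≈ 569.50. Relative error (π(x) − x/ln(x)) / π(x) ≈ 12.38%; the approximation is known to undercount slightly (Li(x) is a better estimate).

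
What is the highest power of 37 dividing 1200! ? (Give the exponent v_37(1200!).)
v_37(1200!) = 32

Legendre's formula: v_p(n!) = Σ_{k ≥ 1} ⌊n / p^k⌋. For p = 37, n = 1200, the terms are:
  ⌊1200/37^1⌋ = ⌊1200/37⌋ = 32
(the next term ⌊1200/37^2⌋ = 0, terminating the sum). Summing: v_37(1200!) = 32 = 32.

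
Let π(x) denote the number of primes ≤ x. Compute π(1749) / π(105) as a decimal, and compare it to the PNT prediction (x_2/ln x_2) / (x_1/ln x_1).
π(1749)/π(105) = 272/27 ≈ 10.0741;  PNT prediction ≈ 10.3822.

π(105) = 27 and π(1749) = 272, so π(1749)/π(105) ≈ 10.0741. The PNT-predicted ratio is (1749/ln(1749)) / (105/ln(105)) ≈ 10.3822. The two agree to within a few percent, as expected.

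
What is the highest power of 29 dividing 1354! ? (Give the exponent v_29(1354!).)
v_29(1354!) = 47

Legendre's formula: v_p(n!) = Σ_{k ≥ 1} ⌊n / p^k⌋. For p = 29, n = 1354, the terms are:
  ⌊1354/29^1⌋ = ⌊1354/29⌋ = 46
  ⌊1354/29^2⌋ = ⌊1354/841⌋ = 1
(the next term ⌊1354/29^3⌋ = 0, terminating the sum). Summing: v_29(1354!) = 46 + 1 = 47.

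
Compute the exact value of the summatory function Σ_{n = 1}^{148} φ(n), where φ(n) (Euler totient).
Σ_{n ≤ 148} φ(n) = 6670

Compute φ(n) for each 1 ≤ n ≤ 148: φ(1) = 1, φ(2) = 1, φ(3) = 2, φ(4) = 2, φ(5) = 4, φ(6) = 2, φ(7) = 6, φ(8) = 4, φ(9) = 6, φ(10) = 4, φ(11) = 10, φ(12) = 4, φ(13) = 12, φ(14) = 6, φ(15) = 8, φ(16) = 8, φ(17) = 16, φ(18) = 6, φ(19) = 18, φ(20) = 8, φ(21) = 12, φ(22) = 10, φ(23) = 22, φ(24) = 8, φ(25) = 20, φ(26) = 12, φ(27) = 18, φ(28) = 12, φ(29) = 28, φ(30) = 8, φ(31) = 30, φ(32) = 16, φ(33) = 20, φ(34) = 16, φ(35) = 24, φ(36) = 12, φ(37) = 36, φ(38) = 18, φ(39) = 24, φ(40) = 16, φ(41) = 40, φ(42) = 12, φ(43) = 42, φ(44) = 20, φ(45) = 24, φ(46) = 22, φ(47) = 46, φ(48) = 16, φ(49) = 42, φ(50) = 20, φ(51) = 32, φ(52) = 24, φ(53) = 52, φ(54) = 18, φ(55) = 40, φ(56) = 24, φ(57) = 36, φ(58) = 28, φ(59) = 58, φ(60) = 16, φ(61) = 60, φ(62) = 30, φ(63) = 36, φ(64) = 32, φ(65) = 48, φ(66) = 20, φ(67) = 66, φ(68) = 32, φ(69) = 44, φ(70) = 24, φ(71) = 70, φ(72) = 24, φ(73) = 72, φ(74) = 36, φ(75) = 40, φ(76) = 36, φ(77) = 60, φ(78) = 24, φ(79) = 78, φ(80) = 32, φ(81) = 54, φ(82) = 40, φ(83) = 82, φ(84) = 24, φ(85) = 64, φ(86) = 42, φ(87) = 56, φ(88) = 40, φ(89) = 88, φ(90) = 24, φ(91) = 72, φ(92) = 44, φ(93) = 60, φ(94) = 46, φ(95) = 72, φ(96) = 32, φ(97) = 96, φ(98) = 42, φ(99) = 60, φ(100) = 40, φ(101) = 100, φ(102) = 32, φ(103) = 102, φ(104) = 48, φ(105) = 48, φ(106) = 52, φ(107) = 106, φ(108) = 36, φ(109) = 108, φ(110) = 40, φ(111) = 72, φ(112) = 48, φ(113) = 112, φ(114) = 36, φ(115) = 88, φ(116) = 56, φ(117) = 72, φ(118) = 58, φ(119) = 96, φ(120) = 32, φ(121) = 110, φ(122) = 60, φ(123) = 80, φ(124) = 60, φ(125) = 100, φ(126) = 36, φ(127) = 126, φ(128) = 64, φ(129) = 84, φ(130) = 48, φ(131) = 130, φ(132) = 40, φ(133) = 108, φ(134) = 66, φ(135) = 72, φ(136) = 64, φ(137) = 136, φ(138) = 44, φ(139) = 138, φ(140) = 48, φ(141) = 92, φ(142) = 70, φ(143) = 120, φ(144) = 48, φ(145) = 112, φ(146) = 72, φ(147) = 84, φ(148) = 72. Summing all 148 values: 6670. (Average order: Σ_{n ≤ x} φ(n) ~ (3/π²) x². For x = 148, (3/π²)·148² ≈ 6658.02.)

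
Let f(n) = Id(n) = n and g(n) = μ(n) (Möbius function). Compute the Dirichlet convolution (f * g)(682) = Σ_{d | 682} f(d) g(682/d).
(Id * μ)(682) = 300

Divisors of 682: [1, 2, 11, 22, 31, 62, 341, 682]. For each d | 682:
  d = 1: Id(1) · μ(682/1) = 1 · -1 = -1
  d = 2: Id(2) · μ(682/2) = 2 · 1 = 2
  d = 11: Id(11) · μ(682/11) = 11 · 1 = 11
  d = 22: Id(22) · μ(682/22) = 22 · -1 = -22
  d = 31: Id(31) · μ(682/31) = 31 · 1 = 31
  d = 62: Id(62) · μ(682/62) = 62 · -1 = -62
  d = 341: Id(341) · μ(682/341) = 341 · -1 = -341
  d = 682: Id(682) · μ(682/682) = 682 · 1 = 682
Summing: (Id * μ)(682) = -1 + 2 + 11 + -22 + 31 + -62 + -341 + 682 = 300.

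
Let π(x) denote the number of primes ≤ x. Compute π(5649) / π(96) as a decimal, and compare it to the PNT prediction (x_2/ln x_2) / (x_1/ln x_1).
π(5649)/π(96) = 742/24 ≈ 30.9167;  PNT prediction ≈ 31.0888.

π(96) = 24 and π(5649) = 742, so π(5649)/π(96) ≈ 30.9167. The PNT-predicted ratio is (5649/ln(5649)) / (96/ln(96)) ≈ 31.0888. The two agree to within a few percent, as expected.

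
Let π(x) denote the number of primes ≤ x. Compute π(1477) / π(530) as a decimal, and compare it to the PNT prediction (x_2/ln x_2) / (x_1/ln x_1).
π(1477)/π(530) = 233/99 ≈ 2.3535;  PNT prediction ≈ 2.3954.

π(530) = 99 and π(1477) = 233, so π(1477)/π(530) ≈ 2.3535. The PNT-predicted ratio is (1477/ln(1477)) / (530/ln(530)) ≈ 2.3954. The two agree to within a few percent, as expected.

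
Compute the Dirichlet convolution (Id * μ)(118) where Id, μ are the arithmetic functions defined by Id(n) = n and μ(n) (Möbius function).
(Id * μ)(118) = 58

Divisors of 118: [1, 2, 59, 118]. For each d | 118:
  d = 1: Id(1) · μ(118/1) = 1 · 1 = 1
  d = 2: Id(2) · μ(118/2) = 2 · -1 = -2
  d = 59: Id(59) · μ(118/59) = 59 · -1 = -59
  d = 118: Id(118) · μ(118/118) = 118 · 1 = 118
Summing: (Id * μ)(118) = 1 + -2 + -59 + 118 = 58.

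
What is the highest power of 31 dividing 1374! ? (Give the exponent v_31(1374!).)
v_31(1374!) = 45

Legendre's formula: v_p(n!) = Σ_{k ≥ 1} ⌊n / p^k⌋. For p = 31, n = 1374, the terms are:
  ⌊1374/31^1⌋ = ⌊1374/31⌋ = 44
  ⌊1374/31^2⌋ = ⌊1374/961⌋ = 1
(the next term ⌊1374/31^3⌋ = 0, terminating the sum). Summing: v_31(1374!) = 44 + 1 = 45.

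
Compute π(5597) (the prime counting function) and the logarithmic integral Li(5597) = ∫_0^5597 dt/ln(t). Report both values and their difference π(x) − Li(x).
π(5597) = 738;  Li(5597) ≈ 753.91;  π(x) − Li(x) ≈ -15.91.

Direct count of primes ≤ 5597 gives π(5597) = 738. Numerical evaluation of the logarithmic integral gives Li(5597) ≈ 753.91. The difference π(x) − Li(x) ≈ -15.91 is typically negative for small/moderate x (Li(x) overestimates), though Littlewood's theorem shows this sign changes infinitely often.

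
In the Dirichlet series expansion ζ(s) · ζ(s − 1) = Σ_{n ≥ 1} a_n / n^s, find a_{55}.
σ(55) = 72

In the product (Σ m^0/m^s)(Σ k / k^s) = Σ (Σ_{d | n} d) / n^s, the coefficient of 1/n^s is σ(n) = Σ_{d | n} d. For n = 55, divisors are [1, 5, 11, 55]; summing: σ(55) = 72.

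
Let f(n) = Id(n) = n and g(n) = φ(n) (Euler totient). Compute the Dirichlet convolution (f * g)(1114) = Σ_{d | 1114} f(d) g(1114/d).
(Id * φ)(1114) = 3339

Divisors of 1114: [1, 2, 557, 1114]. For each d | 1114:
  d = 1: Id(1) · φ(1114/1) = 1 · 556 = 556
  d = 2: Id(2) · φ(1114/2) = 2 · 556 = 1112
  d = 557: Id(557) · φ(1114/557) = 557 · 1 = 557
  d = 1114: Id(1114) · φ(1114/1114) = 1114 · 1 = 1114
Summing: (Id * φ)(1114) = 556 + 1112 + 557 + 1114 = 3339.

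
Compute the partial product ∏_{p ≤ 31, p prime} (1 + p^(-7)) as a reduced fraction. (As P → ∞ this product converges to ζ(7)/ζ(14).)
∏ = 45636384576315690080929715569674882079693135504462522074208731086848/45261280733327250662945753058202857554009606630517518569698816246875

The primes p ≤ 31 are [2, 3, 5, 7, 11, 13, 17, 19, 23, 29, 31]. For each, (1 + 1/p^7) = (p^7 + 1)/p^7. Multiplying these fractions over p ∈ [2, 3, 5, 7, 11, 13, 17, 19, 23, 29, 31] gives 45636384576315690080929715569674882079693135504462522074208731086848/45261280733327250662945753058202857554009606630517518569698816246875. (In the limit P → ∞ this tends to ζ(7)/ζ(14).)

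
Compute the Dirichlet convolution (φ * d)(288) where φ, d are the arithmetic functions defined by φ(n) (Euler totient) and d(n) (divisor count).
(φ * d)(288) = 819

Divisors of 288: [1, 2, 3, 4, 6, 8, 9, 12, 16, 18, 24, 32, 36, 48, 72, 96, 144, 288]. For each d | 288:
  d = 1: φ(1) · d(288/1) = 1 · 18 = 18
  d = 2: φ(2) · d(288/2) = 1 · 15 = 15
  d = 3: φ(3) · d(288/3) = 2 · 12 = 24
  d = 4: φ(4) · d(288/4) = 2 · 12 = 24
  d = 6: φ(6) · d(288/6) = 2 · 10 = 20
  d = 8: φ(8) · d(288/8) = 4 · 9 = 36
  d = 9: φ(9) · d(288/9) = 6 · 6 = 36
  d = 12: φ(12) · d(288/12) = 4 · 8 = 32
  d = 16: φ(16) · d(288/16) = 8 · 6 = 48
  d = 18: φ(18) · d(288/18) = 6 · 5 = 30
  d = 24: φ(24) · d(288/24) = 8 · 6 = 48
  d = 32: φ(32) · d(288/32) = 16 · 3 = 48
  d = 36: φ(36) · d(288/36) = 12 · 4 = 48
  d = 48: φ(48) · d(288/48) = 16 · 4 = 64
  d = 72: φ(72) · d(288/72) = 24 · 3 = 72
  d = 96: φ(96) · d(288/96) = 32 · 2 = 64
  d = 144: φ(144) · d(288/144) = 48 · 2 = 96
  d = 288: φ(288) · d(288/288) = 96 · 1 = 96
Summing: (φ * d)(288) = 18 + 15 + 24 + 24 + 20 + 36 + 36 + 32 + 48 + 30 + 48 + 48 + 48 + 64 + 72 + 64 + 96 + 96 = 819.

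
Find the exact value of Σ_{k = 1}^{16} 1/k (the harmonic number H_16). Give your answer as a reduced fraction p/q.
H_16 = 2436559/720720

Direct summation: H_16 = 1 + 1/2 + ... + 1/16. The least common denominator is lcm(1, ..., 16) = 720720; over this denominator the numerator is 720720 + 360360 + 240240 + 180180 + 144144 + 120120 + 102960 + 90090 + 80080 + 72072 + 65520 + 60060 + 55440 + 51480 + 48048 + 45045 = 2436559, so H_16 = 2436559/720720 (already in lowest terms) ≈ 3.38073. (The PNT-adjacent estimate ln(16) + γ ≈ 3.34980 matches within O(1/n).)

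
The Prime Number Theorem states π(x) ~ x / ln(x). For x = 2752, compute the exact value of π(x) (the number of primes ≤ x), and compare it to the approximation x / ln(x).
π(2752) = 401;  x/ln(x) ≈ 347.47;  relative error ≈ 13.35%.

Directly count primes up to 2752: π(2752) = 401. The PNT approximation gives 2752/ln(2752) ≈ 2752/7.92008 ≈ 347.47. Relative error (π(x) − x/ln(x)) / π(x) ≈ 13.35%; the approximation is known to undercount slightly (Li(x) is a better estimate).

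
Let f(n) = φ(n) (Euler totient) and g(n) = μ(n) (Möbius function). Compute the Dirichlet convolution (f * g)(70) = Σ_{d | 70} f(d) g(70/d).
(φ * μ)(70) = 0

Divisors of 70: [1, 2, 5, 7, 10, 14, 35, 70]. For each d | 70:
  d = 1: φ(1) · μ(70/1) = 1 · -1 = -1
  d = 2: φ(2) · μ(70/2) = 1 · 1 = 1
  d = 5: φ(5) · μ(70/5) = 4 · 1 = 4
  d = 7: φ(7) · μ(70/7) = 6 · 1 = 6
  d = 10: φ(10) · μ(70/10) = 4 · -1 = -4
  d = 14: φ(14) · μ(70/14) = 6 · -1 = -6
  d = 35: φ(35) · μ(70/35) = 24 · -1 = -24
  d = 70: φ(70) · μ(70/70) = 24 · 1 = 24
Summing: (φ * μ)(70) = -1 + 1 + 4 + 6 + -4 + -6 + -24 + 24 = 0.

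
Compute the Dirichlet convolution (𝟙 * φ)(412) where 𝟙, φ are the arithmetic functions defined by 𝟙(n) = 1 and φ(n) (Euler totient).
(𝟙 * φ)(412) = 412

Divisors of 412: [1, 2, 4, 103, 206, 412]. For each d | 412:
  d = 1: 𝟙(1) · φ(412/1) = 1 · 204 = 204
  d = 2: 𝟙(2) · φ(412/2) = 1 · 102 = 102
  d = 4: 𝟙(4) · φ(412/4) = 1 · 102 = 102
  d = 103: 𝟙(103) · φ(412/103) = 1 · 2 = 2
  d = 206: 𝟙(206) · φ(412/206) = 1 · 1 = 1
  d = 412: 𝟙(412) · φ(412/412) = 1 · 1 = 1
Summing: (𝟙 * φ)(412) = 204 + 102 + 102 + 2 + 1 + 1 = 412.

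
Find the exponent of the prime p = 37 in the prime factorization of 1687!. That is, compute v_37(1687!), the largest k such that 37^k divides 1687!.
v_37(1687!) = 46

Legendre's formula: v_p(n!) = Σ_{k ≥ 1} ⌊n / p^k⌋. For p = 37, n = 1687, the terms are:
  ⌊1687/37^1⌋ = ⌊1687/37⌋ = 45
  ⌊1687/37^2⌋ = ⌊1687/1369⌋ = 1
(the next term ⌊1687/37^3⌋ = 0, terminating the sum). Summing: v_37(1687!) = 45 + 1 = 46.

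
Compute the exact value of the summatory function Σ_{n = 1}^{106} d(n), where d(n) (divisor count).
Σ_{n ≤ 106} d(n) = 514

Compute d(n) for each 1 ≤ n ≤ 106: d(1) = 1, d(2) = 2, d(3) = 2, d(4) = 3, d(5) = 2, d(6) = 4, d(7) = 2, d(8) = 4, d(9) = 3, d(10) = 4, d(11) = 2, d(12) = 6, d(13) = 2, d(14) = 4, d(15) = 4, d(16) = 5, d(17) = 2, d(18) = 6, d(19) = 2, d(20) = 6, d(21) = 4, d(22) = 4, d(23) = 2, d(24) = 8, d(25) = 3, d(26) = 4, d(27) = 4, d(28) = 6, d(29) = 2, d(30) = 8, d(31) = 2, d(32) = 6, d(33) = 4, d(34) = 4, d(35) = 4, d(36) = 9, d(37) = 2, d(38) = 4, d(39) = 4, d(40) = 8, d(41) = 2, d(42) = 8, d(43) = 2, d(44) = 6, d(45) = 6, d(46) = 4, d(47) = 2, d(48) = 10, d(49) = 3, d(50) = 6, d(51) = 4, d(52) = 6, d(53) = 2, d(54) = 8, d(55) = 4, d(56) = 8, d(57) = 4, d(58) = 4, d(59) = 2, d(60) = 12, d(61) = 2, d(62) = 4, d(63) = 6, d(64) = 7, d(65) = 4, d(66) = 8, d(67) = 2, d(68) = 6, d(69) = 4, d(70) = 8, d(71) = 2, d(72) = 12, d(73) = 2, d(74) = 4, d(75) = 6, d(76) = 6, d(77) = 4, d(78) = 8, d(79) = 2, d(80) = 10, d(81) = 5, d(82) = 4, d(83) = 2, d(84) = 12, d(85) = 4, d(86) = 4, d(87) = 4, d(88) = 8, d(89) = 2, d(90) = 12, d(91) = 4, d(92) = 6, d(93) = 4, d(94) = 4, d(95) = 4, d(96) = 12, d(97) = 2, d(98) = 6, d(99) = 6, d(100) = 9, d(101) = 2, d(102) = 8, d(103) = 2, d(104) = 8, d(105) = 8, d(106) = 4. Summing all 106 values: 514. (Dirichlet's divisor formula: Σ_{n ≤ x} d(n) = x ln(x) + (2γ − 1) x + O(√x). For x = 106, the asymptotic estimate is ≈ 510.69.)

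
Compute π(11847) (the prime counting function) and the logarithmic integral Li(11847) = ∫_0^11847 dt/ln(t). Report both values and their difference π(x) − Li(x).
π(11847) = 1421;  Li(11847) ≈ 1444.80;  π(x) − Li(x) ≈ -23.80.

Direct count of primes ≤ 11847 gives π(11847) = 1421. Numerical evaluation of the logarithmic integral gives Li(11847) ≈ 1444.80. The difference π(x) − Li(x) ≈ -23.80 is typically negative for small/moderate x (Li(x) overestimates), though Littlewood's theorem shows this sign changes infinitely often.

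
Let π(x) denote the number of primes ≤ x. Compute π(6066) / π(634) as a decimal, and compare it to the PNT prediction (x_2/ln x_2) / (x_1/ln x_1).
π(6066)/π(634) = 790/115 ≈ 6.8696;  PNT prediction ≈ 7.0871.

π(634) = 115 and π(6066) = 790, so π(6066)/π(634) ≈ 6.8696. The PNT-predicted ratio is (6066/ln(6066)) / (634/ln(634)) ≈ 7.0871. The two agree to within a few percent, as expected.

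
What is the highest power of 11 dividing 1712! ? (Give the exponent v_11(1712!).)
v_11(1712!) = 170

Legendre's formula: v_p(n!) = Σ_{k ≥ 1} ⌊n / p^k⌋. For p = 11, n = 1712, the terms are:
  ⌊1712/11^1⌋ = ⌊1712/11⌋ = 155
  ⌊1712/11^2⌋ = ⌊1712/121⌋ = 14
  ⌊1712/11^3⌋ = ⌊1712/1331⌋ = 1
(the next term ⌊1712/11^4⌋ = 0, terminating the sum). Summing: v_11(1712!) = 155 + 14 + 1 = 170.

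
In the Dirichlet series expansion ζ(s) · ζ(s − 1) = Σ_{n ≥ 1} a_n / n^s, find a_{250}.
σ(250) = 468

In the product (Σ m^0/m^s)(Σ k / k^s) = Σ (Σ_{d | n} d) / n^s, the coefficient of 1/n^s is σ(n) = Σ_{d | n} d. For n = 250, divisors are [1, 2, 5, 10, 25, 50, 125, 250]; summing: σ(250) = 468.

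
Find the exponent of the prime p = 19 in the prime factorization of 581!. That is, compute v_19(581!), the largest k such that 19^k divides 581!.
v_19(581!) = 31

Legendre's formula: v_p(n!) = Σ_{k ≥ 1} ⌊n / p^k⌋. For p = 19, n = 581, the terms are:
  ⌊581/19^1⌋ = ⌊581/19⌋ = 30
  ⌊581/19^2⌋ = ⌊581/361⌋ = 1
(the next term ⌊581/19^3⌋ = 0, terminating the sum). Summing: v_19(581!) = 30 + 1 = 31.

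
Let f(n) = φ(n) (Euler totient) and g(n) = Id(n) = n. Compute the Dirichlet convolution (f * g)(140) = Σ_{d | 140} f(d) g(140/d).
(φ * Id)(140) = 936

Divisors of 140: [1, 2, 4, 5, 7, 10, 14, 20, 28, 35, 70, 140]. For each d | 140:
  d = 1: φ(1) · Id(140/1) = 1 · 140 = 140
  d = 2: φ(2) · Id(140/2) = 1 · 70 = 70
  d = 4: φ(4) · Id(140/4) = 2 · 35 = 70
  d = 5: φ(5) · Id(140/5) = 4 · 28 = 112
  d = 7: φ(7) · Id(140/7) = 6 · 20 = 120
  d = 10: φ(10) · Id(140/10) = 4 · 14 = 56
  d = 14: φ(14) · Id(140/14) = 6 · 10 = 60
  d = 20: φ(20) · Id(140/20) = 8 · 7 = 56
  d = 28: φ(28) · Id(140/28) = 12 · 5 = 60
  d = 35: φ(35) · Id(140/35) = 24 · 4 = 96
  d = 70: φ(70) · Id(140/70) = 24 · 2 = 48
  d = 140: φ(140) · Id(140/140) = 48 · 1 = 48
Summing: (φ * Id)(140) = 140 + 70 + 70 + 112 + 120 + 56 + 60 + 56 + 60 + 96 + 48 + 48 = 936.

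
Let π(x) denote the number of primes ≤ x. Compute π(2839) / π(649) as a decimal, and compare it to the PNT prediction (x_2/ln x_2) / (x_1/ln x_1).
π(2839)/π(649) = 412/118 ≈ 3.4915;  PNT prediction ≈ 3.5625.

π(649) = 118 and π(2839) = 412, so π(2839)/π(649) ≈ 3.4915. The PNT-predicted ratio is (2839/ln(2839)) / (649/ln(649)) ≈ 3.5625. The two agree to within a few percent, as expected.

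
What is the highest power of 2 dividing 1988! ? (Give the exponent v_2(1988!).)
v_2(1988!) = 1982

Legendre's formula: v_p(n!) = Σ_{k ≥ 1} ⌊n / p^k⌋. For p = 2, n = 1988, the terms are:
  ⌊1988/2^1⌋ = ⌊1988/2⌋ = 994
  ⌊1988/2^2⌋ = ⌊1988/4⌋ = 497
  ⌊1988/2^3⌋ = ⌊1988/8⌋ = 248
  ⌊1988/2^4⌋ = ⌊1988/16⌋ = 124
  ⌊1988/2^5⌋ = ⌊1988/32⌋ = 62
  ⌊1988/2^6⌋ = ⌊1988/64⌋ = 31
  ⌊1988/2^7⌋ = ⌊1988/128⌋ = 15
  ⌊1988/2^8⌋ = ⌊1988/256⌋ = 7
  ⌊1988/2^9⌋ = ⌊1988/512⌋ = 3
  ⌊1988/2^10⌋ = ⌊1988/1024⌋ = 1
(the next term ⌊1988/2^11⌋ = 0, terminating the sum). Summing: v_2(1988!) = 994 + 497 + 248 + 124 + 62 + 31 + 15 + 7 + 3 + 1 = 1982.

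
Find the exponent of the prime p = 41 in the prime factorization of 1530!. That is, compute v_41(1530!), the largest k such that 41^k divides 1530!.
v_41(1530!) = 37

Legendre's formula: v_p(n!) = Σ_{k ≥ 1} ⌊n / p^k⌋. For p = 41, n = 1530, the terms are:
  ⌊1530/41^1⌋ = ⌊1530/41⌋ = 37
(the next term ⌊1530/41^2⌋ = 0, terminating the sum). Summing: v_41(1530!) = 37 = 37.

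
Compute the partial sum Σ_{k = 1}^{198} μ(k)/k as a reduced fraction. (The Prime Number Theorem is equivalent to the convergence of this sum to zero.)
Σ μ(k)/k = -10619956756869560313065816620548852142822454316540788251493888218559666579195/412585138412243404033282153204433423786722919328407878608465087271542530344602

Values of μ(k) for 1 ≤ k ≤ 198: μ(1) = 1, μ(2) = -1, μ(3) = -1, μ(5) = -1, μ(6) = 1, μ(7) = -1, μ(10) = 1, μ(11) = -1, μ(13) = -1, μ(14) = 1, μ(15) = 1, μ(17) = -1, μ(19) = -1, μ(21) = 1, μ(22) = 1, μ(23) = -1, μ(26) = 1, μ(29) = -1, μ(30) = -1, μ(31) = -1, μ(33) = 1, μ(34) = 1, μ(35) = 1, μ(37) = -1, μ(38) = 1, μ(39) = 1, μ(41) = -1, μ(42) = -1, μ(43) = -1, μ(46) = 1, μ(47) = -1, μ(51) = 1, μ(53) = -1, μ(55) = 1, μ(57) = 1, μ(58) = 1, μ(59) = -1, μ(61) = -1, μ(62) = 1, μ(65) = 1, μ(66) = -1, μ(67) = -1, μ(69) = 1, μ(70) = -1, μ(71) = -1, μ(73) = -1, μ(74) = 1, μ(77) = 1, μ(78) = -1, μ(79) = -1, μ(82) = 1, μ(83) = -1, μ(85) = 1, μ(86) = 1, μ(87) = 1, μ(89) = -1, μ(91) = 1, μ(93) = 1, μ(94) = 1, μ(95) = 1, μ(97) = -1, μ(101) = -1, μ(102) = -1, μ(103) = -1, μ(105) = -1, μ(106) = 1, μ(107) = -1, μ(109) = -1, μ(110) = -1, μ(111) = 1, μ(113) = -1, μ(114) = -1, μ(115) = 1, μ(118) = 1, μ(119) = 1, μ(122) = 1, μ(123) = 1, μ(127) = -1, μ(129) = 1, μ(130) = -1, μ(131) = -1, μ(133) = 1, μ(134) = 1, μ(137) = -1, μ(138) = -1, μ(139) = -1, μ(141) = 1, μ(142) = 1, μ(143) = 1, μ(145) = 1, μ(146) = 1, μ(149) = -1, μ(151) = -1, μ(154) = -1, μ(155) = 1, μ(157) = -1, μ(158) = 1, μ(159) = 1, μ(161) = 1, μ(163) = -1, μ(165) = -1, μ(166) = 1, μ(167) = -1, μ(170) = -1, μ(173) = -1, μ(174) = -1, μ(177) = 1, μ(178) = 1, μ(179) = -1, μ(181) = -1, μ(182) = -1, μ(183) = 1, μ(185) = 1, μ(186) = -1, μ(187) = 1, μ(190) = -1, μ(191) = -1, μ(193) = -1, μ(194) = 1, μ(195) = -1, μ(197) = -1, with μ = 0 on non-squarefree integers. Summing μ(k)/k for k where μ(k) ≠ 0 gives -10619956756869560313065816620548852142822454316540788251493888218559666579195/412585138412243404033282153204433423786722919328407878608465087271542530344602 ≈ -0.0257. (PNT ⟺ this sum → 0 as n → ∞.)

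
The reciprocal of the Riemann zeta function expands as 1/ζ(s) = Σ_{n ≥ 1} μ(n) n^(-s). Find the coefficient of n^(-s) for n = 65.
μ(65) = 1

Factor n = 65 = 5 · 13. μ(n) = 0 if any exponent ≥ 2 (not squarefree); otherwise μ(n) = (−1)^{ω(n)} where ω(n) is the number of distinct prime factors. Applying: μ(65) = 1.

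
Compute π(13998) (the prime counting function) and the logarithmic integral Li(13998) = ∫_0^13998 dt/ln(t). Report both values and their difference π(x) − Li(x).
π(13998) = 1651;  Li(13998) ≈ 1672.05;  π(x) − Li(x) ≈ -21.05.

Direct count of primes ≤ 13998 gives π(13998) = 1651. Numerical evaluation of the logarithmic integral gives Li(13998) ≈ 1672.05. The difference π(x) − Li(x) ≈ -21.05 is typically negative for small/moderate x (Li(x) overestimates), though Littlewood's theorem shows this sign changes infinitely often.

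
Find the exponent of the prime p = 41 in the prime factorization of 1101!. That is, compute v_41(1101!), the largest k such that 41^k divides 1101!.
v_41(1101!) = 26

Legendre's formula: v_p(n!) = Σ_{k ≥ 1} ⌊n / p^k⌋. For p = 41, n = 1101, the terms are:
  ⌊1101/41^1⌋ = ⌊1101/41⌋ = 26
(the next term ⌊1101/41^2⌋ = 0, terminating the sum). Summing: v_41(1101!) = 26 = 26.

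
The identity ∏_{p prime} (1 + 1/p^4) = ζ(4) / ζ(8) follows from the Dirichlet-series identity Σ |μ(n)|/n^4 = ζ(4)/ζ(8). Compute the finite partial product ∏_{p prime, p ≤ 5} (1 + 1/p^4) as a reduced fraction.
∏ = 218161/202500

The primes p ≤ 5 are [2, 3, 5]. For each, (1 + 1/p^4) = (p^4 + 1)/p^4. Multiplying these fractions over p ∈ [2, 3, 5] gives 218161/202500. (In the limit P → ∞ this tends to ζ(4)/ζ(8).)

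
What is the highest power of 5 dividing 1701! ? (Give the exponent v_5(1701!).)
v_5(1701!) = 423

Legendre's formula: v_p(n!) = Σ_{k ≥ 1} ⌊n / p^k⌋. For p = 5, n = 1701, the terms are:
  ⌊1701/5^1⌋ = ⌊1701/5⌋ = 340
  ⌊1701/5^2⌋ = ⌊1701/25⌋ = 68
  ⌊1701/5^3⌋ = ⌊1701/125⌋ = 13
  ⌊1701/5^4⌋ = ⌊1701/625⌋ = 2
(the next term ⌊1701/5^5⌋ = 0, terminating the sum). Summing: v_5(1701!) = 340 + 68 + 13 + 2 = 423.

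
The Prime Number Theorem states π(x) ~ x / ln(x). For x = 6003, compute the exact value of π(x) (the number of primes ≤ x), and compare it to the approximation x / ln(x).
π(6003) = 783;  x/ln(x) ≈ 690.00;  relative error ≈ 11.88%.

Directly count primes up to 6003: π(6003) = 783. The PNT approximation gives 6003/ln(6003) ≈ 6003/8.70001 ≈ 690.00. Relative error (π(x) − x/ln(x)) / π(x) ≈ 11.88%; the approximation is known to undercount slightly (Li(x) is a better estimate).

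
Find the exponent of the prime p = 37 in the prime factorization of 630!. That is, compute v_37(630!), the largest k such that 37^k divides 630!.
v_37(630!) = 17

Legendre's formula: v_p(n!) = Σ_{k ≥ 1} ⌊n / p^k⌋. For p = 37, n = 630, the terms are:
  ⌊630/37^1⌋ = ⌊630/37⌋ = 17
(the next term ⌊630/37^2⌋ = 0, terminating the sum). Summing: v_37(630!) = 17 = 17.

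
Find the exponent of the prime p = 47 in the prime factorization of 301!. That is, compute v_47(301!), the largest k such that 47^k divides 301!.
v_47(301!) = 6

Legendre's formula: v_p(n!) = Σ_{k ≥ 1} ⌊n / p^k⌋. For p = 47, n = 301, the terms are:
  ⌊301/47^1⌋ = ⌊301/47⌋ = 6
(the next term ⌊301/47^2⌋ = 0, terminating the sum). Summing: v_47(301!) = 6 = 6.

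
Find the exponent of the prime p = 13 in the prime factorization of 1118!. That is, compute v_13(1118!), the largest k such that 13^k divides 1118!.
v_13(1118!) = 92

Legendre's formula: v_p(n!) = Σ_{k ≥ 1} ⌊n / p^k⌋. For p = 13, n = 1118, the terms are:
  ⌊1118/13^1⌋ = ⌊1118/13⌋ = 86
  ⌊1118/13^2⌋ = ⌊1118/169⌋ = 6
(the next term ⌊1118/13^3⌋ = 0, terminating the sum). Summing: v_13(1118!) = 86 + 6 = 92.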